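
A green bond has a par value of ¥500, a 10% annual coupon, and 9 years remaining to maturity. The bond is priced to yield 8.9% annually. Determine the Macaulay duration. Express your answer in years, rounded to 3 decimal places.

6.424 years

Periodic yield y = 0.089. Discount each cash flow and weight by its year:
  t   CF        PV=CF/(1+0.089)^t    t·PV
  1        50.00        45.9137        45.9137
  2        50.00        42.1613        84.3226
  3        50.00        38.7156       116.1469
  4        50.00        35.5515       142.2062
  5        50.00        32.6460       163.2302
  6        50.00        29.9780       179.8680
  7        50.00        27.5280       192.6961
  8        50.00        25.2782       202.2260
  9       550.00       255.3358     2,298.0225
  Σ                    533.1083     3,424.6323
Price P = Σ PV = 533.1083.
Macaulay duration = Σ(t·PV) / P = 3,424.6323 / 533.1083 = 6.42390 years.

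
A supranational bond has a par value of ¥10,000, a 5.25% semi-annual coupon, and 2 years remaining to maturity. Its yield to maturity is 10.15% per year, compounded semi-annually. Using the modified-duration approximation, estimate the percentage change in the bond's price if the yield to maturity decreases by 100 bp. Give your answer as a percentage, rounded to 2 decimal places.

+1.83%

Periodic yield y = 0.05075. Modified duration first:
  t   CF        PV=CF/(1+0.05075)^t    t·PV
  1       262.50       249.8216       249.8216
  2       262.50       237.7555       475.5109
  3       262.50       226.2722       678.8165
  4    10,262.50     8,418.9044    33,675.6174
  Σ                  9,132.7535    35,079.7664
P = 9,132.7535; D_Mac = 3.84109 half-year periods = 1.92055 yrs; D_mod = 1.92055/(1+0.05075) = 1.82779 yrs.
ΔP/P ≈ -D_mod · Δy = -1.82779 × (-0.01) = +0.018278 = +1.8278%.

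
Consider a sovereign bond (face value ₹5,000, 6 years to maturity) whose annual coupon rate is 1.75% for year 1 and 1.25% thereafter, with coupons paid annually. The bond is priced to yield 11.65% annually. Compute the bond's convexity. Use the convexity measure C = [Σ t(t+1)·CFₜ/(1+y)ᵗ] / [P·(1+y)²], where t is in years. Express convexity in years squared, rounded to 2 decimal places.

With y = 0.1165:
  t   CF        PV=CF/(1+0.1165)^t    t·PV        t(t+1)·PV
  1        87.50        78.3699        78.3699         156.7398
  2        62.50        50.1375       100.2750         300.8249
  3        62.50        44.9059       134.7178         538.8713
  4        62.50        40.2203       160.8811         804.4056
  5        62.50        36.0235       180.1177       1,080.7062
  6     5,062.50     2,613.4408    15,680.6450     109,764.5148
  Σ                  2,863.0980    16,335.0065     112,646.0627
P = 2,863.0980.
Convexity = Σ t(t+1)·PV / [P·(1+y)²] = 112,646.0627 / (2,863.0980 × 1.246572) = 31.56184.

31.56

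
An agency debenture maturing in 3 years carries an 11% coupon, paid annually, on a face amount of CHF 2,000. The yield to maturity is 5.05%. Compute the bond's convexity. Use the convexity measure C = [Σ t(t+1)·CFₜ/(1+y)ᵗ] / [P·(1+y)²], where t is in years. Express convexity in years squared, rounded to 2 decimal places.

9.59

With y = 0.0505:
  t   CF        PV=CF/(1+0.0505)^t    t·PV        t(t+1)·PV
  1       220.00       209.4241       209.4241         418.8482
  2       220.00       199.3566       398.7132       1,196.1395
  3     2,220.00     1,914.9825     5,744.9474      22,979.7897
  Σ                  2,323.7631     6,353.0847      24,594.7773
P = 2,323.7631.
Convexity = Σ t(t+1)·PV / [P·(1+y)²] = 24,594.7773 / (2,323.7631 × 1.103550) = 9.59089.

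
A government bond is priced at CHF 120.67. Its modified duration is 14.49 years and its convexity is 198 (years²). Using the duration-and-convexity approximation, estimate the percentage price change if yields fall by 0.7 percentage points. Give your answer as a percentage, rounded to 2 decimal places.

+10.63%

Duration effect: -D_mod·Δy = -14.49 × (-0.007) = +0.101430
Convexity effect: ½·C·(Δy)² = 0.5 × 198 × (-0.007)² = +0.0048510
ΔP/P ≈ +0.101430 + 0.0048510 = +0.106281
= +10.6281%.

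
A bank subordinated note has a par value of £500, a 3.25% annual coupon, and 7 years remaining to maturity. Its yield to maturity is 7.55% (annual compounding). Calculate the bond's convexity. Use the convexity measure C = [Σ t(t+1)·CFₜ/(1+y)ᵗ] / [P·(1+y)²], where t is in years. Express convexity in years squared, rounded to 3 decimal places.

41.765

With y = 0.0755:
  t   CF        PV=CF/(1+0.0755)^t    t·PV        t(t+1)·PV
  1        16.25        15.1093        15.1093          30.2185
  2        16.25        14.0486        28.0972          84.2915
  3        16.25        13.0624        39.1871         156.7485
  4        16.25        12.1454        48.5816         242.9079
  5        16.25        11.2928        56.4640         338.7837
  6        16.25        10.5000        63.0002         441.0016
  7       516.25       310.1610     2,171.1269      17,369.0149
  Σ                    386.3194     2,421.5662      18,662.9667
P = 386.3194.
Convexity = Σ t(t+1)·PV / [P·(1+y)²] = 18,662.9667 / (386.3194 × 1.156700) = 41.76508.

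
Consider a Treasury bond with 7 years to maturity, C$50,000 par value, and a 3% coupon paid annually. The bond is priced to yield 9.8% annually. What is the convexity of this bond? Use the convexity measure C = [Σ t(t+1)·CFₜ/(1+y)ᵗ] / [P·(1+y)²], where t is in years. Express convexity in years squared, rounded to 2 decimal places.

With y = 0.098:
  t   CF        PV=CF/(1+0.098)^t    t·PV        t(t+1)·PV
  1     1,500.00     1,366.1202     1,366.1202       2,732.2404
  2     1,500.00     1,244.1896     2,488.3793       7,465.1378
  3     1,500.00     1,133.1417     3,399.4252      13,597.7009
  4     1,500.00     1,032.0052     4,128.0209      20,640.1046
  5     1,500.00       939.8955     4,699.4774      28,196.8642
  6     1,500.00       856.0068     5,136.0408      35,952.2859
  7    51,500.00    26,766.4545   187,365.1816   1,498,921.4525
  Σ                 33,337.8136   208,582.6454   1,607,505.7864
P = 33,337.8136.
Convexity = Σ t(t+1)·PV / [P·(1+y)²] = 1,607,505.7864 / (33,337.8136 × 1.205604) = 39.99547.

40.00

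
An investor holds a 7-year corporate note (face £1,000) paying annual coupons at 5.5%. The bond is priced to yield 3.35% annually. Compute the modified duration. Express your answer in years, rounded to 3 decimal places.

5.868 years

Periodic yield y = 0.0335. First find Macaulay duration:
  t   CF        PV=CF/(1+0.0335)^t    t·PV
  1        55.00        53.2172        53.2172
  2        55.00        51.4922       102.9845
  3        55.00        49.8232       149.4695
  4        55.00        48.2082       192.8327
  5        55.00        46.6456       233.2278
  6        55.00        45.1336       270.8015
  7     1,055.00       837.6818     5,863.7728
  Σ                  1,132.2018     6,866.3060
P = 1,132.2018; Macaulay duration = 6,866.3060 / 1,132.2018 = 6.06456 years.
Modified duration = D_Mac / (1 + y) = 6.06456 / 1.0335 = 5.86798 years.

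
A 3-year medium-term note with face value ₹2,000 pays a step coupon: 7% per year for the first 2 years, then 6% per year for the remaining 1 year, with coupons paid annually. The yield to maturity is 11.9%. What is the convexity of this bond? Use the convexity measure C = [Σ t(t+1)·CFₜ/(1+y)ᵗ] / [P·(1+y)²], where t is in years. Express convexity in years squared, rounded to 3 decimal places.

With y = 0.119:
  t   CF        PV=CF/(1+0.119)^t    t·PV        t(t+1)·PV
  1       140.00       125.1117       125.1117         250.2234
  2       140.00       111.8067       223.6134         670.8403
  3     2,120.00     1,513.0232     4,539.0697      18,156.2790
  Σ                  1,749.9417     4,887.7949      19,077.3427
P = 1,749.9417.
Convexity = Σ t(t+1)·PV / [P·(1+y)²] = 19,077.3427 / (1,749.9417 × 1.252161) = 8.70631.

8.706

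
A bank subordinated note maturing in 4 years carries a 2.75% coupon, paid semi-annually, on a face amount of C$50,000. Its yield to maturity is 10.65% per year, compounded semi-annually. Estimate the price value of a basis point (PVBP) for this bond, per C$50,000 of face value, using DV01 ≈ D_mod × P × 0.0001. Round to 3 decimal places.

C$13.419

Periodic yield y = 0.05325.
  t   CF        PV=CF/(1+0.05325)^t    t·PV
  1       687.50       652.7415       652.7415
  2       687.50       619.7403     1,239.4807
  3       687.50       588.4076     1,765.2229
  4       687.50       558.6590     2,234.6362
  5       687.50       530.4145     2,652.0724
  6       687.50       503.5979     3,021.5873
  7       687.50       478.1371     3,346.9596
  8    50,687.50    33,469.4927   267,755.9412
  Σ                 37,401.1906   282,668.6417
P = 37,401.1906; D_Mac = 7.55774 half-year periods = 3.77887 yrs; D_mod = 3.58782 yrs.
DV01 ≈ 3.58782 × 37,401.1906 × 0.0001 = 13.418877.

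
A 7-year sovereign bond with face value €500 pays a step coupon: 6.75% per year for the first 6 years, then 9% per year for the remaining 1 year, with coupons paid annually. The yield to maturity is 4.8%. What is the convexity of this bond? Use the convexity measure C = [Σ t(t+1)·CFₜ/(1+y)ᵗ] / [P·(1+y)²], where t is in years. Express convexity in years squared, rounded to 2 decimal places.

With y = 0.048:
  t   CF        PV=CF/(1+0.048)^t    t·PV        t(t+1)·PV
  1        33.75        32.2042        32.2042          64.4084
  2        33.75        30.7292        61.4584         184.3752
  3        33.75        29.3218        87.9653         351.8610
  4        33.75        27.9788       111.9151         559.5754
  5        33.75        26.6973       133.4865         800.9190
  6        33.75        25.4745       152.8471       1,069.9300
  7       545.00       392.5252     2,747.6763      21,981.4102
  Σ                    564.9309     3,327.5529      25,012.4793
P = 564.9309.
Convexity = Σ t(t+1)·PV / [P·(1+y)²] = 25,012.4793 / (564.9309 × 1.098304) = 40.31242.

40.31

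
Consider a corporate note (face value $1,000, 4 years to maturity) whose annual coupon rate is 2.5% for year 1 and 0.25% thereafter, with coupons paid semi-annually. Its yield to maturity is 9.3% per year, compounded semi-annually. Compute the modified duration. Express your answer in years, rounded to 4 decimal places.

Periodic yield y = 0.0465. First find Macaulay duration:
  t   CF        PV=CF/(1+0.0465)^t    t·PV
  1        12.50        11.9446        11.9446
  2        12.50        11.4138        22.8277
  3         1.25         1.0907         3.2720
  4         1.25         1.0422         4.1688
  5         1.25         0.9959         4.9795
  6         1.25         0.9516         5.7099
  7         1.25         0.9094         6.3655
  8     1,001.25       696.0311     5,568.2491
  Σ                    724.3793     5,627.5170
P = 724.3793; Macaulay duration = 5,627.5170 / 724.3793 = 7.76874 half-year periods = 3.88437 years.
Modified duration = D_Mac / (1 + y) = 3.88437 / 1.0465 = 3.71177 years.

3.7118 years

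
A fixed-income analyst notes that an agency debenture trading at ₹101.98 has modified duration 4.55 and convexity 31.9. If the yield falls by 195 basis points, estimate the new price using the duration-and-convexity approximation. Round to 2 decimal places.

Duration effect: -D_mod·Δy = -4.55 × (-0.0195) = +0.088725
Convexity effect: ½·C·(Δy)² = 0.5 × 31.9 × (-0.0195)² = +0.0060649875
ΔP/P ≈ +0.088725 + 0.0060649875 = +0.0947899875
New price ≈ 101.98 × (1 + 0.0947899875) = 111.64668292525.

₹111.65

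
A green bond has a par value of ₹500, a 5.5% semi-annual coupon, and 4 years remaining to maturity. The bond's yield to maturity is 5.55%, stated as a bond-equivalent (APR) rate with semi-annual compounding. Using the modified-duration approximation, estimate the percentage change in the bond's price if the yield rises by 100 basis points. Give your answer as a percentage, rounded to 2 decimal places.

-3.55%

Periodic yield y = 0.02775. Modified duration first:
  t   CF        PV=CF/(1+0.02775)^t    t·PV
  1        13.75        13.3787        13.3787
  2        13.75        13.0175        26.0350
  3        13.75        12.6660        37.9981
  4        13.75        12.3240        49.2961
  5        13.75        11.9913        59.9564
  6        13.75        11.6675        70.0050
  7        13.75        11.3525        79.4673
  8       513.75       412.7166     3,301.7329
  Σ                    499.1142     3,637.8695
P = 499.1142; D_Mac = 7.28865 half-year periods = 3.64433 yrs; D_mod = 3.64433/(1+0.02775) = 3.54593 yrs.
ΔP/P ≈ -D_mod · Δy = -3.54593 × (+0.01) = -0.035459 = -3.5459%.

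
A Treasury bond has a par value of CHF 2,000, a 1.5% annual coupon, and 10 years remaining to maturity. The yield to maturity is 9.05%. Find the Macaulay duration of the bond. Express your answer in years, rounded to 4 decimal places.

9.0319 years

Periodic yield y = 0.0905. Discount each cash flow and weight by its year:
  t   CF        PV=CF/(1+0.0905)^t    t·PV
  1        30.00        27.5103        27.5103
  2        30.00        25.2273        50.4545
  3        30.00        23.1337        69.4010
  4        30.00        21.2138        84.8552
  5        30.00        19.4533        97.2664
  6        30.00        17.8389       107.0332
  7        30.00        16.3584       114.5090
  8        30.00        15.0009       120.0068
  9        30.00        13.7559       123.8034
  10    2,030.00       853.5704     8,535.7039
  Σ                  1,033.0628     9,330.5437
Price P = Σ PV = 1,033.0628.
Macaulay duration = Σ(t·PV) / P = 9,330.5437 / 1,033.0628 = 9.03192 years.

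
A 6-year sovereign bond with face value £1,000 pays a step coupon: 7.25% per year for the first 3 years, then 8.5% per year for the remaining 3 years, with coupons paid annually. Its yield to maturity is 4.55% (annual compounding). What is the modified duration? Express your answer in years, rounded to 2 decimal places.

Periodic yield y = 0.0455. First find Macaulay duration:
  t   CF        PV=CF/(1+0.0455)^t    t·PV
  1        72.50        69.3448        69.3448
  2        72.50        66.3269       132.6539
  3        72.50        63.4404       190.3212
  4        85.00        71.1415       284.5658
  5        85.00        68.0454       340.2270
  6     1,085.00       830.7790     4,984.6741
  Σ                  1,169.0780     6,001.7868
P = 1,169.0780; Macaulay duration = 6,001.7868 / 1,169.0780 = 5.13378 years.
Modified duration = D_Mac / (1 + y) = 5.13378 / 1.0455 = 4.91036 years.

4.91 years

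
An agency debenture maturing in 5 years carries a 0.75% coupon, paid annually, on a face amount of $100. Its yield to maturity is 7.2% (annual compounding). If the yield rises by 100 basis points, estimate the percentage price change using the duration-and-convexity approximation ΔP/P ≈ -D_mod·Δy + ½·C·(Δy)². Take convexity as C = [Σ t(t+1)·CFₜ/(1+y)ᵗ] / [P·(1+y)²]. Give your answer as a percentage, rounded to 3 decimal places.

With y = 0.072:
  t   CF        PV=CF/(1+0.072)^t    t·PV        t(t+1)·PV
  1         0.75         0.6996         0.6996           1.3993
  2         0.75         0.6526         1.3053           3.9158
  3         0.75         0.6088         1.8264           7.3056
  4         0.75         0.5679         2.2717          11.3583
  5       100.75        71.1658       355.8288       2,134.9730
  Σ                     73.6947       361.9318       2,158.9520
P = 73.6947; D_Mac = 4.91123 yrs; D_mod = 4.58137 yrs; C = 25.49276.
Duration effect: -4.58137 × (+0.01) = -0.045814
Convexity effect: 0.5 × 25.49276 × (0.01)² = +0.0012746
ΔP/P ≈ -0.045814 + 0.0012746 = -0.044539 = -4.4539%.

-4.454%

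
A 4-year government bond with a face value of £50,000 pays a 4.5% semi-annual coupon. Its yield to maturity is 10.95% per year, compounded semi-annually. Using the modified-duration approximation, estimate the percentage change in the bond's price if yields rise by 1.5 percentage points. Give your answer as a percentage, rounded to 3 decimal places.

-5.207%

Periodic yield y = 0.05475. Modified duration first:
  t   CF        PV=CF/(1+0.05475)^t    t·PV
  1     1,125.00     1,066.6035     1,066.6035
  2     1,125.00     1,011.2382     2,022.4763
  3     1,125.00       958.7468     2,876.2404
  4     1,125.00       908.9801     3,635.9205
  5     1,125.00       861.7968     4,308.9838
  6     1,125.00       817.0626     4,902.3754
  7     1,125.00       774.6505     5,422.5532
  8    51,125.00    33,376.2123   267,009.6980
  Σ                 39,775.2906   291,244.8511
P = 39,775.2906; D_Mac = 7.32226 half-year periods = 3.66113 yrs; D_mod = 3.66113/(1+0.05475) = 3.47109 yrs.
ΔP/P ≈ -D_mod · Δy = -3.47109 × (+0.015) = -0.052066 = -5.2066%.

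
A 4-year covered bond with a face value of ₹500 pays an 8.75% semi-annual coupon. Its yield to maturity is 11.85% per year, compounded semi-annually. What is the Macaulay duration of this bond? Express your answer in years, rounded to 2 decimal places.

Periodic yield y = 0.05925. Discount each cash flow and weight by its period:
  t   CF        PV=CF/(1+0.05925)^t    t·PV
  1       21.875        20.6514        20.6514
  2       21.875        19.4963        38.9925
  3       21.875        18.4057        55.2171
  4       21.875        17.3762        69.5047
  5       21.875        16.4042        82.0211
  6       21.875        15.4866        92.9198
  7       21.875        14.6204       102.3427
  8      521.875       329.2901     2,634.3210
  Σ                    451.7309     3,095.9704
Price P = Σ PV = 451.7309.
Macaulay duration = Σ(t·PV) / P = 3,095.9704 / 451.7309 = 6.85357 half-year periods.
In years: 6.85357 / 2 = 3.42679 years.

3.43 years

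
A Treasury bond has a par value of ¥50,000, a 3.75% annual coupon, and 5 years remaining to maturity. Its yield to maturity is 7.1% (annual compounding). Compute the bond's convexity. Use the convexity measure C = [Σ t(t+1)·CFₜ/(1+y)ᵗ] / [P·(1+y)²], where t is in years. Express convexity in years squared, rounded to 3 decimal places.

With y = 0.071:
  t   CF        PV=CF/(1+0.071)^t    t·PV        t(t+1)·PV
  1     1,875.00     1,750.7003     1,750.7003       3,501.4006
  2     1,875.00     1,634.6408     3,269.2816       9,807.8447
  3     1,875.00     1,526.2752     4,578.8257      18,315.3029
  4     1,875.00     1,425.0936     5,700.3744      28,501.8719
  5    51,875.00    36,813.8091   184,069.0453   1,104,414.2721
  Σ                 43,150.5190   199,368.2273   1,164,540.6922
P = 43,150.5190.
Convexity = Σ t(t+1)·PV / [P·(1+y)²] = 1,164,540.6922 / (43,150.5190 × 1.147041) = 23.52825.

23.528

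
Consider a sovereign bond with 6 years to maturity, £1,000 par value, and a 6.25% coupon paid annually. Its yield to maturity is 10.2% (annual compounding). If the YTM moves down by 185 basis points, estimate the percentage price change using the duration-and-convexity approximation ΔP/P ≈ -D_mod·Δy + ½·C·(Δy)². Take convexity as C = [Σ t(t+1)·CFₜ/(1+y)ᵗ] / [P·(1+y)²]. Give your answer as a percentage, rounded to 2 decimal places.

With y = 0.102:
  t   CF        PV=CF/(1+0.102)^t    t·PV        t(t+1)·PV
  1        62.50        56.7151        56.7151         113.4301
  2        62.50        51.4656       102.9311         308.7934
  3        62.50        46.7020       140.1059         560.4237
  4        62.50        42.3793       169.5171         847.5857
  5        62.50        38.4567       192.2835       1,153.7011
  6     1,062.50       593.2522     3,559.5133      24,916.5932
  Σ                    828.9708     4,221.0661      27,900.5273
P = 828.9708; D_Mac = 5.09194 yrs; D_mod = 4.62063 yrs; C = 27.71469.
Duration effect: -4.62063 × (-0.0185) = +0.085482
Convexity effect: 0.5 × 27.71469 × (-0.0185)² = +0.0047427
ΔP/P ≈ +0.085482 + 0.0047427 = +0.090224 = +9.0224%.

+9.02%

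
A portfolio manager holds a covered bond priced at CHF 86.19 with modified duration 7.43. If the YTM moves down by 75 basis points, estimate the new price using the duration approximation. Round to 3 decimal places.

Duration approximation: ΔP/P ≈ -D_mod · Δy = -7.43 × (-0.0075) = +0.055725.
New price ≈ 86.19 × (1 + 0.055725) = 90.99293775.

CHF 90.993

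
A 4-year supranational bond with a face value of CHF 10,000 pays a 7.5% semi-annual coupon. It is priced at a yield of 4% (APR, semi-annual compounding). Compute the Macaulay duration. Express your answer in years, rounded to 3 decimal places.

Periodic yield y = 0.02. Discount each cash flow and weight by its period:
  t   CF        PV=CF/(1+0.02)^t    t·PV
  1       375.00       367.6471       367.6471
  2       375.00       360.4383       720.8766
  3       375.00       353.3709     1,060.1126
  4       375.00       346.4420     1,385.7681
  5       375.00       339.6491     1,698.2453
  6       375.00       332.9893     1,997.9356
  7       375.00       326.4601     2,285.2205
  8    10,375.00     8,854.9626    70,839.7008
  Σ                 11,281.9593    80,355.5066
Price P = Σ PV = 11,281.9593.
Macaulay duration = Σ(t·PV) / P = 80,355.5066 / 11,281.9593 = 7.12248 half-year periods.
In years: 7.12248 / 2 = 3.56124 years.

3.561 years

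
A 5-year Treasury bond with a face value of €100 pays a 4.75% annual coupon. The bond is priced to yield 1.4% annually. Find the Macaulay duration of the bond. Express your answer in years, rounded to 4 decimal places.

4.6019 years

Periodic yield y = 0.014. Discount each cash flow and weight by its year:
  t   CF        PV=CF/(1+0.014)^t    t·PV
  1         4.75         4.6844         4.6844
  2         4.75         4.6197         9.2395
  3         4.75         4.5560        13.6679
  4         4.75         4.4931        17.9722
  5       104.75        97.7157       488.5784
  Σ                    116.0689       534.1424
Price P = Σ PV = 116.0689.
Macaulay duration = Σ(t·PV) / P = 534.1424 / 116.0689 = 4.60194 years.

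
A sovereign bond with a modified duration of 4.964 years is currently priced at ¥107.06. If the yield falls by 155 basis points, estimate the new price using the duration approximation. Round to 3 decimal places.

Duration approximation: ΔP/P ≈ -D_mod · Δy = -4.964 × (-0.0155) = +0.076942.
New price ≈ 107.06 × (1 + 0.076942) = 115.29741052.

¥115.297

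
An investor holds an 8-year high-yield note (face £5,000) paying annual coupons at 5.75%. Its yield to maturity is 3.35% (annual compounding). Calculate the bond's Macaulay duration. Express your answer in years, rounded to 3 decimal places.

6.747 years

Periodic yield y = 0.0335. Discount each cash flow and weight by its year:
  t   CF        PV=CF/(1+0.0335)^t    t·PV
  1       287.50       278.1809       278.1809
  2       287.50       269.1639       538.3279
  3       287.50       260.4392       781.3177
  4       287.50       251.9973     1,007.9893
  5       287.50       243.8290     1,219.1452
  6       287.50       235.9255     1,415.5533
  7       287.50       228.2782     1,597.9476
  8     5,287.50     4,062.2489    32,497.9914
  Σ                  5,830.0632    39,336.4533
Price P = Σ PV = 5,830.0632.
Macaulay duration = Σ(t·PV) / P = 39,336.4533 / 5,830.0632 = 6.74717 years.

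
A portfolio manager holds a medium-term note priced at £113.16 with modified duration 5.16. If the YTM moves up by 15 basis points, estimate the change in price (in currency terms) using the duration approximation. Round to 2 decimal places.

-£0.88

Duration approximation: ΔP/P ≈ -D_mod · Δy = -5.16 × (+0.0015) = -0.007740.
ΔP ≈ 113.16 × (-0.007740) = -0.8758584.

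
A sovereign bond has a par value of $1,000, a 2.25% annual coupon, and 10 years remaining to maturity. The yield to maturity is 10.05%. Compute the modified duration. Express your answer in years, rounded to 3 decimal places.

7.819 years

Periodic yield y = 0.1005. First find Macaulay duration:
  t   CF        PV=CF/(1+0.1005)^t    t·PV
  1        22.50        20.4453        20.4453
  2        22.50        18.5781        37.1563
  3        22.50        16.8816        50.6447
  4        22.50        15.3399        61.3596
  5        22.50        13.9390        69.6951
  6        22.50        12.6661        75.9965
  7        22.50        11.5094        80.5657
  8        22.50        10.4583        83.6666
  9        22.50         9.5032        85.5292
  10    1,022.50       392.4306     3,924.3058
  Σ                    521.7515     4,489.3648
P = 521.7515; Macaulay duration = 4,489.3648 / 521.7515 = 8.60441 years.
Modified duration = D_Mac / (1 + y) = 8.60441 / 1.1005 = 7.81864 years.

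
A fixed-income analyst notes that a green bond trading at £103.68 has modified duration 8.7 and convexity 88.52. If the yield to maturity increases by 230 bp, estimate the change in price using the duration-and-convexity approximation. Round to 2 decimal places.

-£18.32

Duration effect: -D_mod·Δy = -8.7 × (+0.023) = -0.200100
Convexity effect: ½·C·(Δy)² = 0.5 × 88.52 × (0.023)² = +0.02341354
ΔP/P ≈ -0.200100 + 0.02341354 = -0.17668646
ΔP ≈ 103.68 × (-0.17668646) = -18.3188521728.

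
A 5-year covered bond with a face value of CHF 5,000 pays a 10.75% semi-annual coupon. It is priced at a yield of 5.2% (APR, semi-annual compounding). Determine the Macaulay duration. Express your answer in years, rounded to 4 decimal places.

4.1120 years

Periodic yield y = 0.026. Discount each cash flow and weight by its period:
  t   CF        PV=CF/(1+0.026)^t    t·PV
  1       268.75       261.9396       261.9396
  2       268.75       255.3017       510.6035
  3       268.75       248.8321       746.4963
  4       268.75       242.5264       970.1056
  5       268.75       236.3805     1,181.9026
  6       268.75       230.3904     1,382.3422
  7       268.75       224.5520     1,571.8641
  8       268.75       218.8616     1,750.8929
  9       268.75       213.3154     1,919.8387
  10    5,268.75     4,075.9982    40,759.9821
  Σ                  6,208.0979    51,055.9673
Price P = Σ PV = 6,208.0979.
Macaulay duration = Σ(t·PV) / P = 51,055.9673 / 6,208.0979 = 8.22409 half-year periods.
In years: 8.22409 / 2 = 4.11205 years.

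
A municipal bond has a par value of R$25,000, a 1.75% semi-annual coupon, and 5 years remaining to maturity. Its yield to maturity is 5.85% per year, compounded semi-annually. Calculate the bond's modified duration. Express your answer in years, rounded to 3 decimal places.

4.649 years

Periodic yield y = 0.02925. First find Macaulay duration:
  t   CF        PV=CF/(1+0.02925)^t    t·PV
  1       218.75       212.5334       212.5334
  2       218.75       206.4935       412.9869
  3       218.75       200.6252       601.8755
  4       218.75       194.9237       779.6946
  5       218.75       189.3842       946.9209
  6       218.75       184.0021     1,104.0127
  7       218.75       178.7730     1,251.4110
  8       218.75       173.6925     1,389.5400
  9       218.75       168.7564     1,518.8073
  10   25,218.75    18,902.3064   189,023.0645
  Σ                 20,611.4903   197,240.8468
P = 20,611.4903; Macaulay duration = 197,240.8468 / 20,611.4903 = 9.56946 half-year periods = 4.78473 years.
Modified duration = D_Mac / (1 + y) = 4.78473 / 1.02925 = 4.64875 years.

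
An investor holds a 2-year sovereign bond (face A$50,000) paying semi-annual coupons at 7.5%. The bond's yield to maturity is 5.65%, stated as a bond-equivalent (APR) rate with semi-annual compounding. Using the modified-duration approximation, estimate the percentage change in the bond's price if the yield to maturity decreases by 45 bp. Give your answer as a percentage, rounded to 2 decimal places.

+0.83%

Periodic yield y = 0.02825. Modified duration first:
  t   CF        PV=CF/(1+0.02825)^t    t·PV
  1     1,875.00     1,823.4865     1,823.4865
  2     1,875.00     1,773.3883     3,546.7766
  3     1,875.00     1,724.6665     5,173.9994
  4    51,875.00    46,404.8354   185,619.3418
  Σ                 51,726.3767   196,163.6042
P = 51,726.3767; D_Mac = 3.79233 half-year periods = 1.89617 yrs; D_mod = 1.89617/(1+0.02825) = 1.84407 yrs.
ΔP/P ≈ -D_mod · Δy = -1.84407 × (-0.0045) = +0.008298 = +0.8298%.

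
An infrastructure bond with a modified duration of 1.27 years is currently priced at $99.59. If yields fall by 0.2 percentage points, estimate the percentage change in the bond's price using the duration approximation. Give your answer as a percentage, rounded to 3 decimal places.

Duration approximation: ΔP/P ≈ -D_mod · Δy = -1.27 × (-0.002) = +0.002540.
As a percentage: +0.2540%.

+0.254%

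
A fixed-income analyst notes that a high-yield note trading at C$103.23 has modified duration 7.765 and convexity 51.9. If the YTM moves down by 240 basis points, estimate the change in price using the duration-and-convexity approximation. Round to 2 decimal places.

Duration effect: -D_mod·Δy = -7.765 × (-0.024) = +0.186360
Convexity effect: ½·C·(Δy)² = 0.5 × 51.9 × (-0.024)² = +0.0149472
ΔP/P ≈ +0.186360 + 0.0149472 = +0.2013072
ΔP ≈ 103.23 × (+0.2013072) = +20.780942256.

+C$20.78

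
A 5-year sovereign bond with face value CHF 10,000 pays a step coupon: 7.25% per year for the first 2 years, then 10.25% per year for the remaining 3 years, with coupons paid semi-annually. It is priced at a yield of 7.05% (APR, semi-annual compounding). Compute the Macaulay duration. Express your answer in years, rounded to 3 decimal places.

Periodic yield y = 0.03525. Discount each cash flow and weight by its period:
  t   CF        PV=CF/(1+0.03525)^t    t·PV
  1       362.50       350.1570       350.1570
  2       362.50       338.2342       676.4684
  3       362.50       326.7174       980.1523
  4       362.50       315.5928     1,262.3711
  5       512.50       430.9905     2,154.9524
  6       512.50       416.3154     2,497.8922
  7       512.50       402.1399     2,814.9795
  8       512.50       388.4472     3,107.5773
  9       512.50       375.2206     3,376.9857
  10   10,512.50     7,434.5317    74,345.3169
  Σ                 10,778.3466    91,566.8528
Price P = Σ PV = 10,778.3466.
Macaulay duration = Σ(t·PV) / P = 91,566.8528 / 10,778.3466 = 8.49545 half-year periods.
In years: 8.49545 / 2 = 4.24772 years.

4.248 years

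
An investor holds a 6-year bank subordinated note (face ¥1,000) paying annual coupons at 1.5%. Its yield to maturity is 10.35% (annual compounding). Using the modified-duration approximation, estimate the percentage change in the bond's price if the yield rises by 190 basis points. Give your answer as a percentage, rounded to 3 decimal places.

Periodic yield y = 0.1035. Modified duration first:
  t   CF        PV=CF/(1+0.1035)^t    t·PV
  1        15.00        13.5931        13.5931
  2        15.00        12.3182        24.6364
  3        15.00        11.1628        33.4885
  4        15.00        10.1158        40.4634
  5        15.00         9.1670        45.8352
  6     1,015.00       562.1239     3,372.7431
  Σ                    618.4809     3,530.7597
P = 618.4809; D_Mac = 5.70876 yrs; D_mod = 5.70876/(1+0.1035) = 5.17332 yrs.
ΔP/P ≈ -D_mod · Δy = -5.17332 × (+0.019) = -0.098293 = -9.8293%.

-9.829%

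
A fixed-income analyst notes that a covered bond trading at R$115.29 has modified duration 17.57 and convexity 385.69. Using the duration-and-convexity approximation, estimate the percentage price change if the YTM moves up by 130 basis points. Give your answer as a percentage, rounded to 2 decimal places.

Duration effect: -D_mod·Δy = -17.57 × (+0.013) = -0.228410
Convexity effect: ½·C·(Δy)² = 0.5 × 385.69 × (0.013)² = +0.032590805
ΔP/P ≈ -0.228410 + 0.032590805 = -0.195819195
= -19.5819195%.

-19.58%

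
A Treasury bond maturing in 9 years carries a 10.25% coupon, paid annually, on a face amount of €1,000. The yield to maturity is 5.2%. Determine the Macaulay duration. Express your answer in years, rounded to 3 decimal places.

6.690 years

Periodic yield y = 0.052. Discount each cash flow and weight by its year:
  t   CF        PV=CF/(1+0.052)^t    t·PV
  1       102.50        97.4335        97.4335
  2       102.50        92.6174       185.2347
  3       102.50        88.0393       264.1179
  4       102.50        83.6876       334.7502
  5       102.50        79.5509       397.7546
  6       102.50        75.6187       453.7124
  7       102.50        71.8809       503.1665
  8       102.50        68.3279       546.6230
  9     1,102.50       698.6134     6,287.5210
  Σ                  1,355.7696     9,070.3139
Price P = Σ PV = 1,355.7696.
Macaulay duration = Σ(t·PV) / P = 9,070.3139 / 1,355.7696 = 6.69016 years.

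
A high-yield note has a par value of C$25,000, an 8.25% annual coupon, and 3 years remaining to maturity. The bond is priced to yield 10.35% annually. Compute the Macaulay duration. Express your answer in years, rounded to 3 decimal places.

2.771 years

Periodic yield y = 0.1035. Discount each cash flow and weight by its year:
  t   CF        PV=CF/(1+0.1035)^t    t·PV
  1     2,062.50     1,869.0530     1,869.0530
  2     2,062.50     1,693.7499     3,387.4998
  3    27,062.50    20,139.6028    60,418.8084
  Σ                 23,702.4057    65,675.3612
Price P = Σ PV = 23,702.4057.
Macaulay duration = Σ(t·PV) / P = 65,675.3612 / 23,702.4057 = 2.77083 years.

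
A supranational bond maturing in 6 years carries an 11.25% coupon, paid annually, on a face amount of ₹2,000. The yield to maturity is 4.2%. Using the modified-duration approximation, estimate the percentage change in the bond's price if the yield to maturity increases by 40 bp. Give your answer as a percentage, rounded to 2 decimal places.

-1.87%

Periodic yield y = 0.042. Modified duration first:
  t   CF        PV=CF/(1+0.042)^t    t·PV
  1       225.00       215.9309       215.9309
  2       225.00       207.2274       414.4547
  3       225.00       198.8746       596.6239
  4       225.00       190.8586       763.4342
  5       225.00       183.1656       915.8280
  6     2,225.00     1,738.2959    10,429.7753
  Σ                  2,734.3529    13,336.0470
P = 2,734.3529; D_Mac = 4.87722 yrs; D_mod = 4.87722/(1+0.042) = 4.68064 yrs.
ΔP/P ≈ -D_mod · Δy = -4.68064 × (+0.004) = -0.018723 = -1.8723%.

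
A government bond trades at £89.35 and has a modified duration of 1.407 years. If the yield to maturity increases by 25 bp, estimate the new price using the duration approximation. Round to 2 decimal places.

£89.04

Duration approximation: ΔP/P ≈ -D_mod · Δy = -1.407 × (+0.0025) = -0.0035175.
New price ≈ 89.35 × (1 - 0.0035175) = 89.035711375.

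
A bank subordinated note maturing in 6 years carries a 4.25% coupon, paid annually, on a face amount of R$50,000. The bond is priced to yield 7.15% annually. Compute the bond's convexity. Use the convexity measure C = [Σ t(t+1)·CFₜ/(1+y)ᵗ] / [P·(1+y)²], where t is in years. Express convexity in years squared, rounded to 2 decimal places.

With y = 0.0715:
  t   CF        PV=CF/(1+0.0715)^t    t·PV        t(t+1)·PV
  1     2,125.00     1,983.2011     1,983.2011       3,966.4022
  2     2,125.00     1,850.8643     3,701.7286      11,105.1859
  3     2,125.00     1,727.3582     5,182.0746      20,728.2985
  4     2,125.00     1,612.0935     6,448.3741      32,241.8704
  5     2,125.00     1,504.5203     7,522.6016      45,135.6096
  6    52,125.00    34,442.3690   206,654.2142   1,446,579.4995
  Σ                 43,120.4065   231,492.1943   1,559,756.8662
P = 43,120.4065.
Convexity = Σ t(t+1)·PV / [P·(1+y)²] = 1,559,756.8662 / (43,120.4065 × 1.148112) = 31.50574.

31.51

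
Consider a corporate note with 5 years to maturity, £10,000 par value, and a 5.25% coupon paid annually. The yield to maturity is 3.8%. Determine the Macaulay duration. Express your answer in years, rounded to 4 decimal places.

4.5421 years

Periodic yield y = 0.038. Discount each cash flow and weight by its year:
  t   CF        PV=CF/(1+0.038)^t    t·PV
  1       525.00       505.7803       505.7803
  2       525.00       487.2643       974.5286
  3       525.00       469.4261     1,408.2783
  4       525.00       452.2410     1,808.9638
  5    10,525.00     8,734.4455    43,672.2273
  Σ                 10,649.1572    48,369.7784
Price P = Σ PV = 10,649.1572.
Macaulay duration = Σ(t·PV) / P = 48,369.7784 / 10,649.1572 = 4.54212 years.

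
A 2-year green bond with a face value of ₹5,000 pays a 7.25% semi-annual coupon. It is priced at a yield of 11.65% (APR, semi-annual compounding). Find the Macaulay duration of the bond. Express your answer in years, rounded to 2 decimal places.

Periodic yield y = 0.05825. Discount each cash flow and weight by its period:
  t   CF        PV=CF/(1+0.05825)^t    t·PV
  1       181.25       171.2733       171.2733
  2       181.25       161.8458       323.6916
  3       181.25       152.9372       458.8117
  4     5,181.25     4,131.2496    16,524.9986
  Σ                  4,617.3060    17,478.7752
Price P = Σ PV = 4,617.3060.
Macaulay duration = Σ(t·PV) / P = 17,478.7752 / 4,617.3060 = 3.78549 half-year periods.
In years: 3.78549 / 2 = 1.89275 years.

1.89 years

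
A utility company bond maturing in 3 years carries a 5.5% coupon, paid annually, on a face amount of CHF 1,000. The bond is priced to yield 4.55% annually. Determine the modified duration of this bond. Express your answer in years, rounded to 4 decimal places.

Periodic yield y = 0.0455. First find Macaulay duration:
  t   CF        PV=CF/(1+0.0455)^t    t·PV
  1        55.00        52.6064        52.6064
  2        55.00        50.3170       100.6340
  3     1,055.00       923.1672     2,769.5015
  Σ                  1,026.0906     2,922.7419
P = 1,026.0906; Macaulay duration = 2,922.7419 / 1,026.0906 = 2.84842 years.
Modified duration = D_Mac / (1 + y) = 2.84842 / 1.0455 = 2.72446 years.

2.7245 years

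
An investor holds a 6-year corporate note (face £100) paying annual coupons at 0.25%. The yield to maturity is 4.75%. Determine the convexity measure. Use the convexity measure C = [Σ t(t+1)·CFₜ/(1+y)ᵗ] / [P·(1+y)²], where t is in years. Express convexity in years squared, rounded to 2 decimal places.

37.91

With y = 0.0475:
  t   CF        PV=CF/(1+0.0475)^t    t·PV        t(t+1)·PV
  1         0.25         0.2387         0.2387           0.4773
  2         0.25         0.2278         0.4557           1.3670
  3         0.25         0.2175         0.6525           2.6101
  4         0.25         0.2076         0.8306           4.1529
  5         0.25         0.1982         0.9912           5.9469
  6       100.25        75.8857       455.3145       3,187.2012
  Σ                     76.9756       458.4831       3,201.7555
P = 76.9756.
Convexity = Σ t(t+1)·PV / [P·(1+y)²] = 3,201.7555 / (76.9756 × 1.097256) = 37.90765.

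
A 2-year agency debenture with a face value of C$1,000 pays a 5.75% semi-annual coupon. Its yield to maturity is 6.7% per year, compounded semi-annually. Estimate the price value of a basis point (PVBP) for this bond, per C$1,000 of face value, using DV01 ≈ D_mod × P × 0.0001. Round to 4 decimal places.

C$0.1822

Periodic yield y = 0.0335.
  t   CF        PV=CF/(1+0.0335)^t    t·PV
  1        28.75        27.8181        27.8181
  2        28.75        26.9164        53.8328
  3        28.75        26.0439        78.1318
  4     1,028.75       901.7122     3,606.8486
  Σ                    982.4906     3,766.6313
P = 982.4906; D_Mac = 3.83376 half-year periods = 1.91688 yrs; D_mod = 1.85475 yrs.
DV01 ≈ 1.85475 × 982.4906 × 0.0001 = 0.182227.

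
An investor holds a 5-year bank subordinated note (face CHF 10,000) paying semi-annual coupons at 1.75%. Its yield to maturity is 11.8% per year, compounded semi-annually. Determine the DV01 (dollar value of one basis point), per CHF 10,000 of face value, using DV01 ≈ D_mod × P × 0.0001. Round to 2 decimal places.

CHF 2.82

Periodic yield y = 0.059.
  t   CF        PV=CF/(1+0.059)^t    t·PV
  1        87.50        82.6251        82.6251
  2        87.50        78.0218       156.0437
  3        87.50        73.6750       221.0250
  4        87.50        69.5704       278.2814
  5        87.50        65.6944       328.4719
  6        87.50        62.0344       372.2061
  7        87.50        58.5782       410.0477
  8        87.50        55.3147       442.5174
  9        87.50        52.2329       470.0964
  10   10,087.50     5,686.2238    56,862.2377
  Σ                  6,283.9707    59,623.5525
P = 6,283.9707; D_Mac = 9.48820 half-year periods = 4.74410 yrs; D_mod = 4.47979 yrs.
DV01 ≈ 4.47979 × 6,283.9707 × 0.0001 = 2.815087.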